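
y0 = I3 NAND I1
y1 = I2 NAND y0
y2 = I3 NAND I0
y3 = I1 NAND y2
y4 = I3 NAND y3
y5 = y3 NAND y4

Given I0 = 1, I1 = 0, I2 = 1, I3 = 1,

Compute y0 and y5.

y0 = 1, y5 = 1

y0 = I3 NAND I1 = 1 NAND 0 = 1
y2 = I3 NAND I0 = 1 NAND 1 = 0
y3 = I1 NAND y2 = 0 NAND 0 = 1
y4 = I3 NAND y3 = 1 NAND 1 = 0
y5 = y3 NAND y4 = 1 NAND 0 = 1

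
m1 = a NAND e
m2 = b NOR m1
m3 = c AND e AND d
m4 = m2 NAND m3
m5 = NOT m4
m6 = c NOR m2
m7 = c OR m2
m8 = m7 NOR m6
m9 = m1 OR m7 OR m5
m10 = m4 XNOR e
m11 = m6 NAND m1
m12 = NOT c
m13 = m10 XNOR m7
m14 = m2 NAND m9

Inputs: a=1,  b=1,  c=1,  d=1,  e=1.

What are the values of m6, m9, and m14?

m1 = a NAND e = 1 NAND 1 = 0
m2 = b NOR m1 = 1 NOR 0 = 0
m3 = c AND e AND d = 1 AND 1 AND 1 = 1
m4 = m2 NAND m3 = 0 NAND 1 = 1
m5 = NOT m4 = NOT 1 = 0
m6 = c NOR m2 = 1 NOR 0 = 0
m7 = c OR m2 = 1 OR 0 = 1
m9 = m1 OR m7 OR m5 = 0 OR 1 OR 0 = 1
m14 = m2 NAND m9 = 0 NAND 1 = 1

m6 = 0  m9 = 1  m14 = 1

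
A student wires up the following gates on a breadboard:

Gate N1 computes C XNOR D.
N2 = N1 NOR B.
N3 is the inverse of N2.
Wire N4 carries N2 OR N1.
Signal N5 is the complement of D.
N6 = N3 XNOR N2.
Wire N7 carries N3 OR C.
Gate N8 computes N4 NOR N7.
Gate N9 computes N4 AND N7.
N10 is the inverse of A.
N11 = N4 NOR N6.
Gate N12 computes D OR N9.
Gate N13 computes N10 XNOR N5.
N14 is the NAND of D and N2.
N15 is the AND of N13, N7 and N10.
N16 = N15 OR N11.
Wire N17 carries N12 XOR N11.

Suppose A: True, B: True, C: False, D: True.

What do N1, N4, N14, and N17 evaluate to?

N1 = C XNOR D = False XNOR True = False
N2 = N1 NOR B = False NOR True = False
N3 = NOT N2 = NOT False = True
N4 = N2 OR N1 = False OR False = False
N6 = N3 XNOR N2 = True XNOR False = False
N7 = N3 OR C = True OR False = True
N9 = N4 AND N7 = False AND True = False
N11 = N4 NOR N6 = False NOR False = True
N12 = D OR N9 = True OR False = True
N14 = D NAND N2 = True NAND False = True
N17 = N12 XOR N11 = True XOR True = False

N1 = False; N4 = False; N14 = True; N17 = False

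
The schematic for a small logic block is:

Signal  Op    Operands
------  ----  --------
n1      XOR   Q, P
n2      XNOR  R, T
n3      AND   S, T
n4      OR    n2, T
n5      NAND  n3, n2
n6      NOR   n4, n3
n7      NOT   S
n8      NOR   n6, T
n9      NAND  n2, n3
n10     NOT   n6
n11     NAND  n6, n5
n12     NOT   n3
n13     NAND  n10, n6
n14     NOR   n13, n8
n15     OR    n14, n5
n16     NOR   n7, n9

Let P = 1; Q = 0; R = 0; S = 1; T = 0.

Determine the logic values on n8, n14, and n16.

n2 = R XNOR T = 0 XNOR 0 = 1
n3 = S AND T = 1 AND 0 = 0
n4 = n2 OR T = 1 OR 0 = 1
n6 = n4 NOR n3 = 1 NOR 0 = 0
n7 = NOT S = NOT 1 = 0
n8 = n6 NOR T = 0 NOR 0 = 1
n9 = n2 NAND n3 = 1 NAND 0 = 1
n10 = NOT n6 = NOT 0 = 1
n13 = n10 NAND n6 = 1 NAND 0 = 1
n14 = n13 NOR n8 = 1 NOR 1 = 0
n16 = n7 NOR n9 = 0 NOR 1 = 0

n8 = 1, n14 = 0, n16 = 0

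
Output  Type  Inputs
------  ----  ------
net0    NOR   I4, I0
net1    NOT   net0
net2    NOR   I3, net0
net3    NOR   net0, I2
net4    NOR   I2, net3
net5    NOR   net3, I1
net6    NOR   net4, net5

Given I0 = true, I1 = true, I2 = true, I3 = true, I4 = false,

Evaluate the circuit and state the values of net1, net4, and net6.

net1 = true, net4 = false, net6 = true

net0 = I4 NOR I0 = false NOR true = false
net1 = NOT net0 = NOT false = true
net3 = net0 NOR I2 = false NOR true = false
net4 = I2 NOR net3 = true NOR false = false
net5 = net3 NOR I1 = false NOR true = false
net6 = net4 NOR net5 = false NOR false = true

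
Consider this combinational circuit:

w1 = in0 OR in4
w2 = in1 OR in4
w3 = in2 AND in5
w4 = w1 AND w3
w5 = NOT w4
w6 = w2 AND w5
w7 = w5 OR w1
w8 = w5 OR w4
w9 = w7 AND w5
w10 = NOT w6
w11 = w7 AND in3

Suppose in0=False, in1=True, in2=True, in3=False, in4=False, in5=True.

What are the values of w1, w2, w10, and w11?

w1 = False, w2 = True, w10 = False, w11 = False

w1 = in0 OR in4 = False OR False = False
w2 = in1 OR in4 = True OR False = True
w3 = in2 AND in5 = True AND True = True
w4 = w1 AND w3 = False AND True = False
w5 = NOT w4 = NOT False = True
w6 = w2 AND w5 = True AND True = True
w7 = w5 OR w1 = True OR False = True
w10 = NOT w6 = NOT True = False
w11 = w7 AND in3 = True AND False = False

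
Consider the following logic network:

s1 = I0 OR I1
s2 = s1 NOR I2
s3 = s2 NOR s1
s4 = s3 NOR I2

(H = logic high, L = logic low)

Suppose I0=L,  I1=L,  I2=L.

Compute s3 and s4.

s1 = I0 OR I1 = L OR L = L
s2 = s1 NOR I2 = L NOR L = H
s3 = s2 NOR s1 = H NOR L = L
s4 = s3 NOR I2 = L NOR L = H

s3 = L; s4 = H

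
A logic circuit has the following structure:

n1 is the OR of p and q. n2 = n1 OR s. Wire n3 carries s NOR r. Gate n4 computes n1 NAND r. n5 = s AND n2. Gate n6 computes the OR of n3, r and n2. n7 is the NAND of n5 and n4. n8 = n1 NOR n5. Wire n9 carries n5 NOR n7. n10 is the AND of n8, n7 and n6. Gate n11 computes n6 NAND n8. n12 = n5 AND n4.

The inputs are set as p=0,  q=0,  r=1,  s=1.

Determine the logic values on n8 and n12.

n1 = p OR q = 0 OR 0 = 0
n2 = n1 OR s = 0 OR 1 = 1
n4 = n1 NAND r = 0 NAND 1 = 1
n5 = s AND n2 = 1 AND 1 = 1
n8 = n1 NOR n5 = 0 NOR 1 = 0
n12 = n5 AND n4 = 1 AND 1 = 1

n8 = 0, n12 = 1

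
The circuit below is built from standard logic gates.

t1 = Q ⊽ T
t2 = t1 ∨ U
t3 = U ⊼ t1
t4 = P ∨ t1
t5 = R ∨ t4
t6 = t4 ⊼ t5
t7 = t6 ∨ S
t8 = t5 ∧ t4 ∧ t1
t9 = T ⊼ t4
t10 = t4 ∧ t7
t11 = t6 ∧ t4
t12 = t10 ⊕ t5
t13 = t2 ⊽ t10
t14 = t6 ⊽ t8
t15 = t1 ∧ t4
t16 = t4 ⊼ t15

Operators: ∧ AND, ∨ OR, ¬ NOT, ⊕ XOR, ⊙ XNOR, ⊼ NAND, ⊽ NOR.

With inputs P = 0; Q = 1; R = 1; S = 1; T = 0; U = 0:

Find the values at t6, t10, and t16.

t6 = 1, t10 = 0, t16 = 1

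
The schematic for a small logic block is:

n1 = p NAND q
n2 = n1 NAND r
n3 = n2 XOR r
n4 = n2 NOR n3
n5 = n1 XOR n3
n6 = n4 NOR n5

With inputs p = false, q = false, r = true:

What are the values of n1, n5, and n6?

n1 = true, n5 = false, n6 = true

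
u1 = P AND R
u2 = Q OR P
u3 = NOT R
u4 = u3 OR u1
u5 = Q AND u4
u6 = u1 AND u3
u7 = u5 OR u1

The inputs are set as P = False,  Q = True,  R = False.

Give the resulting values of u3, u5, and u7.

u3 = True, u5 = True, u7 = True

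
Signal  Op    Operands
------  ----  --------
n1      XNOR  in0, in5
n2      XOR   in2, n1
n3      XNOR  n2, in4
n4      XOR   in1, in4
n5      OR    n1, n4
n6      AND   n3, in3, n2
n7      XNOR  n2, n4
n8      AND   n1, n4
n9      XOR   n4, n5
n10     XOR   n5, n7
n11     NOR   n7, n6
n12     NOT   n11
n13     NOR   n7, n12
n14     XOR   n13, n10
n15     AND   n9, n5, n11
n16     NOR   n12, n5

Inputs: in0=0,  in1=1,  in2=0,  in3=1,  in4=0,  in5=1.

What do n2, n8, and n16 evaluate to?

n1 = in0 XNOR in5 = 0 XNOR 1 = 0
n2 = in2 XOR n1 = 0 XOR 0 = 0
n3 = n2 XNOR in4 = 0 XNOR 0 = 1
n4 = in1 XOR in4 = 1 XOR 0 = 1
n5 = n1 OR n4 = 0 OR 1 = 1
n6 = n3 AND in3 AND n2 = 1 AND 1 AND 0 = 0
n7 = n2 XNOR n4 = 0 XNOR 1 = 0
n8 = n1 AND n4 = 0 AND 1 = 0
n11 = n7 NOR n6 = 0 NOR 0 = 1
n12 = NOT n11 = NOT 1 = 0
n16 = n12 NOR n5 = 0 NOR 1 = 0

n2 = 0, n8 = 0, n16 = 0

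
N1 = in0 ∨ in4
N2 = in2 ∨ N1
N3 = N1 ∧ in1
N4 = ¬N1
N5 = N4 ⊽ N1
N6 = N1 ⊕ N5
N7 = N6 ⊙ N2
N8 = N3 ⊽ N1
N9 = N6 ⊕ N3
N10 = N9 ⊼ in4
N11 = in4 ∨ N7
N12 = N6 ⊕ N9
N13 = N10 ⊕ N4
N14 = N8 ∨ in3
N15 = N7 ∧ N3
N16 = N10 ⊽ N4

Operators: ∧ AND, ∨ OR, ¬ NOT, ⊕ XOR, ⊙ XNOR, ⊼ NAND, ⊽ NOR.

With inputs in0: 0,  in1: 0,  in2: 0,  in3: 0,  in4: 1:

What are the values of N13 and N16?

N1 = in0 OR in4 = 0 OR 1 = 1
N3 = N1 AND in1 = 1 AND 0 = 0
N4 = NOT N1 = NOT 1 = 0
N5 = N4 NOR N1 = 0 NOR 1 = 0
N6 = N1 XOR N5 = 1 XOR 0 = 1
N9 = N6 XOR N3 = 1 XOR 0 = 1
N10 = N9 NAND in4 = 1 NAND 1 = 0
N13 = N10 XOR N4 = 0 XOR 0 = 0
N16 = N10 NOR N4 = 0 NOR 0 = 1

N13 = 0, N16 = 1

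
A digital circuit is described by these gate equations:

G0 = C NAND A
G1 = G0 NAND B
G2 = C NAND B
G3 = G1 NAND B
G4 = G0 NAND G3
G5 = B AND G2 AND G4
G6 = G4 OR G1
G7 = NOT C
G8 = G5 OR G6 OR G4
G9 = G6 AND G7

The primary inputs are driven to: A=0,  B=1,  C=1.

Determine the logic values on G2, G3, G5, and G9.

G2 = 0, G3 = 1, G5 = 0, G9 = 0

G0 = C NAND A = 1 NAND 0 = 1
G1 = G0 NAND B = 1 NAND 1 = 0
G2 = C NAND B = 1 NAND 1 = 0
G3 = G1 NAND B = 0 NAND 1 = 1
G4 = G0 NAND G3 = 1 NAND 1 = 0
G5 = B AND G2 AND G4 = 1 AND 0 AND 0 = 0
G6 = G4 OR G1 = 0 OR 0 = 0
G7 = NOT C = NOT 1 = 0
G9 = G6 AND G7 = 0 AND 0 = 0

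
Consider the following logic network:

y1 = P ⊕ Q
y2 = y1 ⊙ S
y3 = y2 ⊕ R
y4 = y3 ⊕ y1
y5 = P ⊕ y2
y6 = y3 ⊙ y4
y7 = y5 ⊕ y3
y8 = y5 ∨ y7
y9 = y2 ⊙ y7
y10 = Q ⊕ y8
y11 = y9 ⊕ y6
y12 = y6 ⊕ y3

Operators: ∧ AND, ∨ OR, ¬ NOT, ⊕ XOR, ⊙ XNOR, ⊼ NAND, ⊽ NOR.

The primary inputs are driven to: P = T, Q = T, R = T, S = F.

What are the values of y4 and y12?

y4 = F, y12 = T

y1 = P XOR Q = T XOR T = F
y2 = y1 XNOR S = F XNOR F = T
y3 = y2 XOR R = T XOR T = F
y4 = y3 XOR y1 = F XOR F = F
y6 = y3 XNOR y4 = F XNOR F = T
y12 = y6 XOR y3 = T XOR F = T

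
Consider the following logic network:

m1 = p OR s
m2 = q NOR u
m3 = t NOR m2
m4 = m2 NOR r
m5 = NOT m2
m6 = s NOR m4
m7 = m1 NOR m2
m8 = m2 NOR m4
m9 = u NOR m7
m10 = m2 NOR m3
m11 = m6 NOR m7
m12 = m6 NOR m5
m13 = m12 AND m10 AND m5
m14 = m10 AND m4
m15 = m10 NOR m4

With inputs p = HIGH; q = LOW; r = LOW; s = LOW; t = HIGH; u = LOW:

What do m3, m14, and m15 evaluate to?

m3 = LOW  m14 = LOW  m15 = HIGH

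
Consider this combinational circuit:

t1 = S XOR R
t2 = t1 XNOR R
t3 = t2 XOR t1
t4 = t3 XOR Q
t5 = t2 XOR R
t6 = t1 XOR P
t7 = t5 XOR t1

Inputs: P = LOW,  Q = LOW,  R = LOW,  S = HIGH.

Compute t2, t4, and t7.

t2 = LOW, t4 = HIGH, t7 = HIGH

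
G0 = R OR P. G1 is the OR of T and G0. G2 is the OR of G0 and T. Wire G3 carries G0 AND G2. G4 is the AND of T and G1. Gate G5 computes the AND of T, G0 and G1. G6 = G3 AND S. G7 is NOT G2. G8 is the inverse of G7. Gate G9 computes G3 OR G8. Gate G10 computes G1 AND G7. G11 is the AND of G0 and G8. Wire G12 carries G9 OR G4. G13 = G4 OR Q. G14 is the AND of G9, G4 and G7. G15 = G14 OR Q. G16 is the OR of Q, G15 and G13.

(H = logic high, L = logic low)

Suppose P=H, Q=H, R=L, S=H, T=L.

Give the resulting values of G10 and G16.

G10 = L; G16 = H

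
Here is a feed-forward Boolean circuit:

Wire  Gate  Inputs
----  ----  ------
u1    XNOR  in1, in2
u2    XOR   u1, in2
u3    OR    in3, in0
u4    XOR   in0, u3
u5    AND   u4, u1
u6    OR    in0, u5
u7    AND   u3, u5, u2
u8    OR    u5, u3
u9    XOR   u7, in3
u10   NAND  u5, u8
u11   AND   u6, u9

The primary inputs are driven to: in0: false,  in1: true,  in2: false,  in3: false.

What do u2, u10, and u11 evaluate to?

u1 = in1 XNOR in2 = true XNOR false = false
u2 = u1 XOR in2 = false XOR false = false
u3 = in3 OR in0 = false OR false = false
u4 = in0 XOR u3 = false XOR false = false
u5 = u4 AND u1 = false AND false = false
u6 = in0 OR u5 = false OR false = false
u7 = u3 AND u5 AND u2 = false AND false AND false = false
u8 = u5 OR u3 = false OR false = false
u9 = u7 XOR in3 = false XOR false = false
u10 = u5 NAND u8 = false NAND false = true
u11 = u6 AND u9 = false AND false = false

u2 = false, u10 = true, u11 = false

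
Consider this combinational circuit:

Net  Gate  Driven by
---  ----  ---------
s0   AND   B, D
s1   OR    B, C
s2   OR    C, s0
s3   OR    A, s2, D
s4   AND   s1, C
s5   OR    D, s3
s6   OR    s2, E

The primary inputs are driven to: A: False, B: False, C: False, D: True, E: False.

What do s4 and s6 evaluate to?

s4 = False  s6 = False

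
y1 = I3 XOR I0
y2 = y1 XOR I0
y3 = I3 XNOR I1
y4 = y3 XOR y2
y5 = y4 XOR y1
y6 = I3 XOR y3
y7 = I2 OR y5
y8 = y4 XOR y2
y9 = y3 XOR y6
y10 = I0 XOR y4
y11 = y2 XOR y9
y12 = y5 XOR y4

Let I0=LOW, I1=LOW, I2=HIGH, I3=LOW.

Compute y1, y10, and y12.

y1 = I3 XOR I0 = LOW XOR LOW = LOW
y2 = y1 XOR I0 = LOW XOR LOW = LOW
y3 = I3 XNOR I1 = LOW XNOR LOW = HIGH
y4 = y3 XOR y2 = HIGH XOR LOW = HIGH
y5 = y4 XOR y1 = HIGH XOR LOW = HIGH
y10 = I0 XOR y4 = LOW XOR HIGH = HIGH
y12 = y5 XOR y4 = HIGH XOR HIGH = LOW

y1 = LOW, y10 = HIGH, y12 = LOW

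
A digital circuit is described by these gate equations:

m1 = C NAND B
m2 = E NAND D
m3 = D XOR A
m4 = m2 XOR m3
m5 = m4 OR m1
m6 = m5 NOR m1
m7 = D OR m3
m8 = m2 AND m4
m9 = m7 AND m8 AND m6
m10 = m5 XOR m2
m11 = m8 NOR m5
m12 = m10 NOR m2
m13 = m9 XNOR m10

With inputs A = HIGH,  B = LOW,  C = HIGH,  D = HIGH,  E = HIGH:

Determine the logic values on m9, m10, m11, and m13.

m9 = LOW, m10 = HIGH, m11 = LOW, m13 = LOW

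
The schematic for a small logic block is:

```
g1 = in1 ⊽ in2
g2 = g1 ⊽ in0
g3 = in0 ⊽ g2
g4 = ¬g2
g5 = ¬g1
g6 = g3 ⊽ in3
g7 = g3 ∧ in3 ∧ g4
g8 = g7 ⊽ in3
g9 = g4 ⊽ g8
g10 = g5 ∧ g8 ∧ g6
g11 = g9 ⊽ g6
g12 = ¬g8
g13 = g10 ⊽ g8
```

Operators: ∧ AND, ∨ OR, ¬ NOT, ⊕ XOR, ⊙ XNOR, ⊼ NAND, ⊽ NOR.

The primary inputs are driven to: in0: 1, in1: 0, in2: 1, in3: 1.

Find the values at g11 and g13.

g11 = 1; g13 = 1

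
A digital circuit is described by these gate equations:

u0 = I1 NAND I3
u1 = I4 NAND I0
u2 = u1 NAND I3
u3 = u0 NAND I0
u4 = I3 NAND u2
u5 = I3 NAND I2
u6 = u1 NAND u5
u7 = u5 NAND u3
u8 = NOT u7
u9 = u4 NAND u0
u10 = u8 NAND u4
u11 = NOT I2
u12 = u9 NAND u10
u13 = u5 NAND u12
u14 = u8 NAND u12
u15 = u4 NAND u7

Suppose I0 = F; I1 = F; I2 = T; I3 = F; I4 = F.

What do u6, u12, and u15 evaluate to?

u6 = F, u12 = T, u15 = T

u0 = I1 NAND I3 = F NAND F = T
u1 = I4 NAND I0 = F NAND F = T
u2 = u1 NAND I3 = T NAND F = T
u3 = u0 NAND I0 = T NAND F = T
u4 = I3 NAND u2 = F NAND T = T
u5 = I3 NAND I2 = F NAND T = T
u6 = u1 NAND u5 = T NAND T = F
u7 = u5 NAND u3 = T NAND T = F
u8 = NOT u7 = NOT F = T
u9 = u4 NAND u0 = T NAND T = F
u10 = u8 NAND u4 = T NAND T = F
u12 = u9 NAND u10 = F NAND F = T
u15 = u4 NAND u7 = T NAND F = T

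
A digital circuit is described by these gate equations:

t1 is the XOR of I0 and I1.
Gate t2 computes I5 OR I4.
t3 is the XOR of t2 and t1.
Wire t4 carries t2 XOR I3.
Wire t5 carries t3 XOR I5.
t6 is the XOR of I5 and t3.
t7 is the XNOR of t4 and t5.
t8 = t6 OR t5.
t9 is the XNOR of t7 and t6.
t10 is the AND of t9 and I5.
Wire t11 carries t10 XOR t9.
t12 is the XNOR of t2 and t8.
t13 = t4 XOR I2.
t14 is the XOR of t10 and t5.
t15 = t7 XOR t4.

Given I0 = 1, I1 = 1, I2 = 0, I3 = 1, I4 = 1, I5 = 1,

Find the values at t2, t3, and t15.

t2 = 1; t3 = 1; t15 = 1

t1 = I0 XOR I1 = 1 XOR 1 = 0
t2 = I5 OR I4 = 1 OR 1 = 1
t3 = t2 XOR t1 = 1 XOR 0 = 1
t4 = t2 XOR I3 = 1 XOR 1 = 0
t5 = t3 XOR I5 = 1 XOR 1 = 0
t7 = t4 XNOR t5 = 0 XNOR 0 = 1
t15 = t7 XOR t4 = 1 XOR 0 = 1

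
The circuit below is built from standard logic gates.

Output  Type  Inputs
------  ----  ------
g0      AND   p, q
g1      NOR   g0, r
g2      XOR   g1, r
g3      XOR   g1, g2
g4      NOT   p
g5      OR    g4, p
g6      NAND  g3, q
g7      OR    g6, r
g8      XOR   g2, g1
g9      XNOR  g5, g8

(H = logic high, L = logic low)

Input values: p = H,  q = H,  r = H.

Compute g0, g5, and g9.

g0 = H, g5 = H, g9 = H

g0 = p AND q = H AND H = H
g1 = g0 NOR r = H NOR H = L
g2 = g1 XOR r = L XOR H = H
g4 = NOT p = NOT H = L
g5 = g4 OR p = L OR H = H
g8 = g2 XOR g1 = H XOR L = H
g9 = g5 XNOR g8 = H XNOR H = H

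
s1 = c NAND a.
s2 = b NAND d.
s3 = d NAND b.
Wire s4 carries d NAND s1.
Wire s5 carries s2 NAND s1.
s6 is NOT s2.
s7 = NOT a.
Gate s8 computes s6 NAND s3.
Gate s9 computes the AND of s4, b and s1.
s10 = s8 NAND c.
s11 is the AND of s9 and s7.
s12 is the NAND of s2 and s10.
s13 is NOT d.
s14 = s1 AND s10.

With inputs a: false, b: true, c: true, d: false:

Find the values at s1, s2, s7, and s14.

s1 = c NAND a = true NAND false = true
s2 = b NAND d = true NAND false = true
s3 = d NAND b = false NAND true = true
s6 = NOT s2 = NOT true = false
s7 = NOT a = NOT false = true
s8 = s6 NAND s3 = false NAND true = true
s10 = s8 NAND c = true NAND true = false
s14 = s1 AND s10 = true AND false = false

s1 = true, s2 = true, s7 = true, s14 = false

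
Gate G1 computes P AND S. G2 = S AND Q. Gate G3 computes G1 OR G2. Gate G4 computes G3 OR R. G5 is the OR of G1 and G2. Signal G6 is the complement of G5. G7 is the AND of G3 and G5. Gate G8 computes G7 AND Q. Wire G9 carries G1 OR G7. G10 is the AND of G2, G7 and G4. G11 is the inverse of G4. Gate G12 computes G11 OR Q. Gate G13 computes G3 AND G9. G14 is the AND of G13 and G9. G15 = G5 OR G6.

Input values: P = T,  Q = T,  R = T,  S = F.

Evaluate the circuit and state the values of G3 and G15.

G3 = F, G15 = T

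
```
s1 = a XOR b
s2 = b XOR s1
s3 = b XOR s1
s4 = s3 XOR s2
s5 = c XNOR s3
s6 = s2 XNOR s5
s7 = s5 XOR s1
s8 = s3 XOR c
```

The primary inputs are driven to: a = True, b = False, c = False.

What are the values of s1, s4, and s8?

s1 = a XOR b = True XOR False = True
s2 = b XOR s1 = False XOR True = True
s3 = b XOR s1 = False XOR True = True
s4 = s3 XOR s2 = True XOR True = False
s8 = s3 XOR c = True XOR False = True

s1 = True; s4 = False; s8 = True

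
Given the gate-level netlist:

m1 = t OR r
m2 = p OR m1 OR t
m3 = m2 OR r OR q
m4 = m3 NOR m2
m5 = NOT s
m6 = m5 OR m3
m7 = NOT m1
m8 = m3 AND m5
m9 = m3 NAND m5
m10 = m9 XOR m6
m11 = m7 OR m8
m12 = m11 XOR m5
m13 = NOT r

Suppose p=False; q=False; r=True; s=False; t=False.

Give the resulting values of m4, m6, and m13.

m4 = False  m6 = True  m13 = False

m1 = t OR r = False OR True = True
m2 = p OR m1 OR t = False OR True OR False = True
m3 = m2 OR r OR q = True OR True OR False = True
m4 = m3 NOR m2 = True NOR True = False
m5 = NOT s = NOT False = True
m6 = m5 OR m3 = True OR True = True
m13 = NOT r = NOT True = False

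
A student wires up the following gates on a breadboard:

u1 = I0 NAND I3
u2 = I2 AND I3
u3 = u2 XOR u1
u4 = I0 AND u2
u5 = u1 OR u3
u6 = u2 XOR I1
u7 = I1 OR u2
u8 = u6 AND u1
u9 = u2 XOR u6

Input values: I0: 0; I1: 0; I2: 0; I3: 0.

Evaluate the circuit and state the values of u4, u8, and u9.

u1 = I0 NAND I3 = 0 NAND 0 = 1
u2 = I2 AND I3 = 0 AND 0 = 0
u4 = I0 AND u2 = 0 AND 0 = 0
u6 = u2 XOR I1 = 0 XOR 0 = 0
u8 = u6 AND u1 = 0 AND 1 = 0
u9 = u2 XOR u6 = 0 XOR 0 = 0

u4 = 0  u8 = 0  u9 = 0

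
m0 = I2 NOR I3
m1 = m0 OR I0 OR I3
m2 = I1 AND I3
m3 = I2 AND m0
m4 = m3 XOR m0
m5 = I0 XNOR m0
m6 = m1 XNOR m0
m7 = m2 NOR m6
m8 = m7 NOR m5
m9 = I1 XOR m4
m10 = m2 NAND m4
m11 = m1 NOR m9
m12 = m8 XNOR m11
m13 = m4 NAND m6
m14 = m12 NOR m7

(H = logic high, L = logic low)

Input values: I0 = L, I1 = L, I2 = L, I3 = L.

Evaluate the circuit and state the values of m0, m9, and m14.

m0 = I2 NOR I3 = L NOR L = H
m1 = m0 OR I0 OR I3 = H OR L OR L = H
m2 = I1 AND I3 = L AND L = L
m3 = I2 AND m0 = L AND H = L
m4 = m3 XOR m0 = L XOR H = H
m5 = I0 XNOR m0 = L XNOR H = L
m6 = m1 XNOR m0 = H XNOR H = H
m7 = m2 NOR m6 = L NOR H = L
m8 = m7 NOR m5 = L NOR L = H
m9 = I1 XOR m4 = L XOR H = H
m11 = m1 NOR m9 = H NOR H = L
m12 = m8 XNOR m11 = H XNOR L = L
m14 = m12 NOR m7 = L NOR L = H

m0 = H; m9 = H; m14 = H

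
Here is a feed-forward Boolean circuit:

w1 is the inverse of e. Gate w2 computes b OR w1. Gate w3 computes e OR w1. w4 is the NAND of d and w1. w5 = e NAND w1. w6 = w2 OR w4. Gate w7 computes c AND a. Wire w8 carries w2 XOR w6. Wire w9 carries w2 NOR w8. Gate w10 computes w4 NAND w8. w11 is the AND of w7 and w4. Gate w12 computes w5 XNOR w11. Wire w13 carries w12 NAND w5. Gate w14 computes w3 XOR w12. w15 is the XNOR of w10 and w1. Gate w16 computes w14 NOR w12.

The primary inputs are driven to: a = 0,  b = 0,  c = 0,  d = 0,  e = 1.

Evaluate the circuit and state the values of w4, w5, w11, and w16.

w1 = NOT e = NOT 1 = 0
w3 = e OR w1 = 1 OR 0 = 1
w4 = d NAND w1 = 0 NAND 0 = 1
w5 = e NAND w1 = 1 NAND 0 = 1
w7 = c AND a = 0 AND 0 = 0
w11 = w7 AND w4 = 0 AND 1 = 0
w12 = w5 XNOR w11 = 1 XNOR 0 = 0
w14 = w3 XOR w12 = 1 XOR 0 = 1
w16 = w14 NOR w12 = 1 NOR 0 = 0

w4 = 1, w5 = 1, w11 = 0, w16 = 0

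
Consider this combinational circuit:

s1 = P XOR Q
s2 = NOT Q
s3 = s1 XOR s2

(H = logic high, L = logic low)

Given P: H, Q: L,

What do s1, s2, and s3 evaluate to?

s1 = H, s2 = H, s3 = L

s1 = P XOR Q = H XOR L = H
s2 = NOT Q = NOT L = H
s3 = s1 XOR s2 = H XOR H = L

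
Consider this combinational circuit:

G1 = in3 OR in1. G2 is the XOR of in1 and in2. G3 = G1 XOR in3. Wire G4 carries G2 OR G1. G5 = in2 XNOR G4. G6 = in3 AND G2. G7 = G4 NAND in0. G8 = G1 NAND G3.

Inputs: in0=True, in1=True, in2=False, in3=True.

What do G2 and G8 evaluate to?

G1 = in3 OR in1 = True OR True = True
G2 = in1 XOR in2 = True XOR False = True
G3 = G1 XOR in3 = True XOR True = False
G8 = G1 NAND G3 = True NAND False = True

G2 = True; G8 = True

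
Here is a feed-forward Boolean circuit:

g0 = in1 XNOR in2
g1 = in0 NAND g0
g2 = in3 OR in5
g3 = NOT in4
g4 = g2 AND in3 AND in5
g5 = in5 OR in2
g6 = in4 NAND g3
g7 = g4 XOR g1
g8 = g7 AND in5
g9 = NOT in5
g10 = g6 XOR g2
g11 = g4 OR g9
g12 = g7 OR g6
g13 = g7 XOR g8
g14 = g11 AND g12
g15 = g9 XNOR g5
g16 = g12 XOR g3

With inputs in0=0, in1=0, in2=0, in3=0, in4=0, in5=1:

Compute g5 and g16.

g5 = 1; g16 = 0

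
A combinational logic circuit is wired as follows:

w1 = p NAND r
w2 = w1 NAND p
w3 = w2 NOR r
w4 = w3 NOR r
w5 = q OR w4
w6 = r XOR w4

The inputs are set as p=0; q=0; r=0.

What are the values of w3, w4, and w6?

w1 = p NAND r = 0 NAND 0 = 1
w2 = w1 NAND p = 1 NAND 0 = 1
w3 = w2 NOR r = 1 NOR 0 = 0
w4 = w3 NOR r = 0 NOR 0 = 1
w6 = r XOR w4 = 0 XOR 1 = 1

w3 = 0, w4 = 1, w6 = 1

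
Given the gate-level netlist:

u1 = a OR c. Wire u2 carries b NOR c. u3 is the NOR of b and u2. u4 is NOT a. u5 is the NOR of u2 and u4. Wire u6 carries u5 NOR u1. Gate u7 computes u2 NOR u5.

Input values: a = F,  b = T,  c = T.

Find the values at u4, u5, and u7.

u4 = T, u5 = F, u7 = T

u2 = b NOR c = T NOR T = F
u4 = NOT a = NOT F = T
u5 = u2 NOR u4 = F NOR T = F
u7 = u2 NOR u5 = F NOR F = T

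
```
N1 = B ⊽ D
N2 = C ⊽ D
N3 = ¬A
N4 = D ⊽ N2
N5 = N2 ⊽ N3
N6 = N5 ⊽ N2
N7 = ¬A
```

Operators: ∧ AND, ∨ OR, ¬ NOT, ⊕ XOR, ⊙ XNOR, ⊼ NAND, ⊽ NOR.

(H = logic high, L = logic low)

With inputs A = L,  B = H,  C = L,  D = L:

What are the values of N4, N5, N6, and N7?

N4 = L  N5 = L  N6 = L  N7 = H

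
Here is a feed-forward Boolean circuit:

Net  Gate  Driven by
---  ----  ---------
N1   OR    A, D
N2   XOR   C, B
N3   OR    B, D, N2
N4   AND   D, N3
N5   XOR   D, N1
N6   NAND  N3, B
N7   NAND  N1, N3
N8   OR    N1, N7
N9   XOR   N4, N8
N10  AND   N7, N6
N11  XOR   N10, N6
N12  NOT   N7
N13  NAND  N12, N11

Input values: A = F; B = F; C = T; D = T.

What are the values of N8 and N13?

N8 = T; N13 = F

N1 = A OR D = F OR T = T
N2 = C XOR B = T XOR F = T
N3 = B OR D OR N2 = F OR T OR T = T
N6 = N3 NAND B = T NAND F = T
N7 = N1 NAND N3 = T NAND T = F
N8 = N1 OR N7 = T OR F = T
N10 = N7 AND N6 = F AND T = F
N11 = N10 XOR N6 = F XOR T = T
N12 = NOT N7 = NOT F = T
N13 = N12 NAND N11 = T NAND T = F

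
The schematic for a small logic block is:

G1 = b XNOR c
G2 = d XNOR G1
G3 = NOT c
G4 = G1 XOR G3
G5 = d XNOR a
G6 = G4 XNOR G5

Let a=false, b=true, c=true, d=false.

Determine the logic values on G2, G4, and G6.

G1 = b XNOR c = true XNOR true = true
G2 = d XNOR G1 = false XNOR true = false
G3 = NOT c = NOT true = false
G4 = G1 XOR G3 = true XOR false = true
G5 = d XNOR a = false XNOR false = true
G6 = G4 XNOR G5 = true XNOR true = true

G2 = false, G4 = true, G6 = true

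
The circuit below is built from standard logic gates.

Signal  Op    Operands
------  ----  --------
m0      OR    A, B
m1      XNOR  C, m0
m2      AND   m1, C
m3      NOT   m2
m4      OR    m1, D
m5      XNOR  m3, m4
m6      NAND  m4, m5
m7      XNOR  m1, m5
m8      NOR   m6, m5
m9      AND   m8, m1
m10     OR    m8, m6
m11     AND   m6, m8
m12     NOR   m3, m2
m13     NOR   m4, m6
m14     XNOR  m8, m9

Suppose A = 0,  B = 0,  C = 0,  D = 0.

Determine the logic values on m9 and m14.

m9 = 0, m14 = 1

m0 = A OR B = 0 OR 0 = 0
m1 = C XNOR m0 = 0 XNOR 0 = 1
m2 = m1 AND C = 1 AND 0 = 0
m3 = NOT m2 = NOT 0 = 1
m4 = m1 OR D = 1 OR 0 = 1
m5 = m3 XNOR m4 = 1 XNOR 1 = 1
m6 = m4 NAND m5 = 1 NAND 1 = 0
m8 = m6 NOR m5 = 0 NOR 1 = 0
m9 = m8 AND m1 = 0 AND 1 = 0
m14 = m8 XNOR m9 = 0 XNOR 0 = 1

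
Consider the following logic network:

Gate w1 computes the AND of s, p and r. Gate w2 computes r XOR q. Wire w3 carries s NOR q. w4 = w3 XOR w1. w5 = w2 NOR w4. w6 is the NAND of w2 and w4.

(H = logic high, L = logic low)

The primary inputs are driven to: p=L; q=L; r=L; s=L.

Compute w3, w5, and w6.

w3 = H, w5 = L, w6 = H

w1 = s AND p AND r = L AND L AND L = L
w2 = r XOR q = L XOR L = L
w3 = s NOR q = L NOR L = H
w4 = w3 XOR w1 = H XOR L = H
w5 = w2 NOR w4 = L NOR H = L
w6 = w2 NAND w4 = L NAND H = H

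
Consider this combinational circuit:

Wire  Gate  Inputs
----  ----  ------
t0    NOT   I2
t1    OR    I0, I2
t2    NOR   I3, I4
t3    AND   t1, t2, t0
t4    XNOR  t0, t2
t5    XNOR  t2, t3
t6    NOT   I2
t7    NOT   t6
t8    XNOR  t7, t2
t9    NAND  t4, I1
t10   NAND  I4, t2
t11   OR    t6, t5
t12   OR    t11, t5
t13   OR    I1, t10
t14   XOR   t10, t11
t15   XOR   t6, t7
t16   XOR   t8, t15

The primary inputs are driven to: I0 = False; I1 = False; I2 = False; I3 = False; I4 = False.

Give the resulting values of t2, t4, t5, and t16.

t0 = NOT I2 = NOT False = True
t1 = I0 OR I2 = False OR False = False
t2 = I3 NOR I4 = False NOR False = True
t3 = t1 AND t2 AND t0 = False AND True AND True = False
t4 = t0 XNOR t2 = True XNOR True = True
t5 = t2 XNOR t3 = True XNOR False = False
t6 = NOT I2 = NOT False = True
t7 = NOT t6 = NOT True = False
t8 = t7 XNOR t2 = False XNOR True = False
t15 = t6 XOR t7 = True XOR False = True
t16 = t8 XOR t15 = False XOR True = True

t2 = True, t4 = True, t5 = False, t16 = True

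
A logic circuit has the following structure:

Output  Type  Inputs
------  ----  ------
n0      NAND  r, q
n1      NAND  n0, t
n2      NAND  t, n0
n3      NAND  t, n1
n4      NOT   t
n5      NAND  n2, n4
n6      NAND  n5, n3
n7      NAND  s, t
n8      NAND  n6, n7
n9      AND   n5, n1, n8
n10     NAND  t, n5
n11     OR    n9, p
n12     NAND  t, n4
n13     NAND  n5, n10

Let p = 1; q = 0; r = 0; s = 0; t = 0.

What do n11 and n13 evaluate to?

n0 = r NAND q = 0 NAND 0 = 1
n1 = n0 NAND t = 1 NAND 0 = 1
n2 = t NAND n0 = 0 NAND 1 = 1
n3 = t NAND n1 = 0 NAND 1 = 1
n4 = NOT t = NOT 0 = 1
n5 = n2 NAND n4 = 1 NAND 1 = 0
n6 = n5 NAND n3 = 0 NAND 1 = 1
n7 = s NAND t = 0 NAND 0 = 1
n8 = n6 NAND n7 = 1 NAND 1 = 0
n9 = n5 AND n1 AND n8 = 0 AND 1 AND 0 = 0
n10 = t NAND n5 = 0 NAND 0 = 1
n11 = n9 OR p = 0 OR 1 = 1
n13 = n5 NAND n10 = 0 NAND 1 = 1

n11 = 1  n13 = 1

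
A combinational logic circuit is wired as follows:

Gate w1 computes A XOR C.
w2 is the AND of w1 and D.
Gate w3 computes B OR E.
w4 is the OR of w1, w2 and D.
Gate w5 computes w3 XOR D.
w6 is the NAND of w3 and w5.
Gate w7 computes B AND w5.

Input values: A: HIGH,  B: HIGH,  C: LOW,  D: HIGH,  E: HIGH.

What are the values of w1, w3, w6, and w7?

w1 = A XOR C = HIGH XOR LOW = HIGH
w3 = B OR E = HIGH OR HIGH = HIGH
w5 = w3 XOR D = HIGH XOR HIGH = LOW
w6 = w3 NAND w5 = HIGH NAND LOW = HIGH
w7 = B AND w5 = HIGH AND LOW = LOW

w1 = HIGH, w3 = HIGH, w6 = HIGH, w7 = LOW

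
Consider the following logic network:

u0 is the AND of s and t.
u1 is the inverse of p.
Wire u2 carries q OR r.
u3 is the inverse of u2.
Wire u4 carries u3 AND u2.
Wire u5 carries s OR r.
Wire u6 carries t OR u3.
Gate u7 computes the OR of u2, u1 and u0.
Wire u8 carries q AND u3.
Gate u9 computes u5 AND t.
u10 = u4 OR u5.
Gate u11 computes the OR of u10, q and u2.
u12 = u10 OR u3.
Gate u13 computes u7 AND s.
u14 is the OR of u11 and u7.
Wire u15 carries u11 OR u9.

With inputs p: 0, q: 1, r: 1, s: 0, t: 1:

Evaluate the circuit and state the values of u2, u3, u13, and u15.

u2 = 1  u3 = 0  u13 = 0  u15 = 1

u0 = s AND t = 0 AND 1 = 0
u1 = NOT p = NOT 0 = 1
u2 = q OR r = 1 OR 1 = 1
u3 = NOT u2 = NOT 1 = 0
u4 = u3 AND u2 = 0 AND 1 = 0
u5 = s OR r = 0 OR 1 = 1
u7 = u2 OR u1 OR u0 = 1 OR 1 OR 0 = 1
u9 = u5 AND t = 1 AND 1 = 1
u10 = u4 OR u5 = 0 OR 1 = 1
u11 = u10 OR q OR u2 = 1 OR 1 OR 1 = 1
u13 = u7 AND s = 1 AND 0 = 0
u15 = u11 OR u9 = 1 OR 1 = 1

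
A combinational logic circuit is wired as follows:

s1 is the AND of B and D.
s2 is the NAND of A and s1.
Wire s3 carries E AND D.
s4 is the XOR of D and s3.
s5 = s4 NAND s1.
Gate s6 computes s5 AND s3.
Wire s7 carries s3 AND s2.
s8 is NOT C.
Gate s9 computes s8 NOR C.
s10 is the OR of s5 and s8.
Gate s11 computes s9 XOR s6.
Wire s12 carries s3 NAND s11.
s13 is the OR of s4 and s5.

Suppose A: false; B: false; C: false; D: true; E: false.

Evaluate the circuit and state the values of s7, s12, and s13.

s7 = false; s12 = true; s13 = true

s1 = B AND D = false AND true = false
s2 = A NAND s1 = false NAND false = true
s3 = E AND D = false AND true = false
s4 = D XOR s3 = true XOR false = true
s5 = s4 NAND s1 = true NAND false = true
s6 = s5 AND s3 = true AND false = false
s7 = s3 AND s2 = false AND true = false
s8 = NOT C = NOT false = true
s9 = s8 NOR C = true NOR false = false
s11 = s9 XOR s6 = false XOR false = false
s12 = s3 NAND s11 = false NAND false = true
s13 = s4 OR s5 = true OR true = true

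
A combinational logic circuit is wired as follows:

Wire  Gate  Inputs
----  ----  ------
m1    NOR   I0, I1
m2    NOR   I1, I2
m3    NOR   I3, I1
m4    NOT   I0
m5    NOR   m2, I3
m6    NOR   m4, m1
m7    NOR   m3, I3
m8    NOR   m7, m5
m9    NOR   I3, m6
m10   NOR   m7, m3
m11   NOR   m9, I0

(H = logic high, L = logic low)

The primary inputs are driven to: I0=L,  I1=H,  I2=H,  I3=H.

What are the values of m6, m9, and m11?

m6 = L, m9 = L, m11 = H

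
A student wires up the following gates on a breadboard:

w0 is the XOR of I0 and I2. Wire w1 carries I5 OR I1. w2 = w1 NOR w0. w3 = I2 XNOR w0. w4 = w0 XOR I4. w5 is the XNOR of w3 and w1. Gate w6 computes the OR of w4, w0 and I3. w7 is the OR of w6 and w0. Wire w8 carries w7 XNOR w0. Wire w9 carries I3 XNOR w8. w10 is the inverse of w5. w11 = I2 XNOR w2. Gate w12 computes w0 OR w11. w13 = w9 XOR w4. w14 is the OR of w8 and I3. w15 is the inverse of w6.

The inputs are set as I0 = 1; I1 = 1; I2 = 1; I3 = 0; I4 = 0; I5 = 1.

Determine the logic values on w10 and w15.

w0 = I0 XOR I2 = 1 XOR 1 = 0
w1 = I5 OR I1 = 1 OR 1 = 1
w3 = I2 XNOR w0 = 1 XNOR 0 = 0
w4 = w0 XOR I4 = 0 XOR 0 = 0
w5 = w3 XNOR w1 = 0 XNOR 1 = 0
w6 = w4 OR w0 OR I3 = 0 OR 0 OR 0 = 0
w10 = NOT w5 = NOT 0 = 1
w15 = NOT w6 = NOT 0 = 1

w10 = 1, w15 = 1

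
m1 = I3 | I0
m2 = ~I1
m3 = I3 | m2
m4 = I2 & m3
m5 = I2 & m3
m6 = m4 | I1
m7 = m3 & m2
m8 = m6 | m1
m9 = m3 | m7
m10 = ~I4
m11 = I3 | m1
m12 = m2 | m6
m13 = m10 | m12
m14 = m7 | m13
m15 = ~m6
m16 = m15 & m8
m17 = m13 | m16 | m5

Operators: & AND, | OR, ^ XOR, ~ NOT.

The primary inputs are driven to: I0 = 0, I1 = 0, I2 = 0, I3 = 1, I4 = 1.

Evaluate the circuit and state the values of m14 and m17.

m1 = I3 OR I0 = 1 OR 0 = 1
m2 = NOT I1 = NOT 0 = 1
m3 = I3 OR m2 = 1 OR 1 = 1
m4 = I2 AND m3 = 0 AND 1 = 0
m5 = I2 AND m3 = 0 AND 1 = 0
m6 = m4 OR I1 = 0 OR 0 = 0
m7 = m3 AND m2 = 1 AND 1 = 1
m8 = m6 OR m1 = 0 OR 1 = 1
m10 = NOT I4 = NOT 1 = 0
m12 = m2 OR m6 = 1 OR 0 = 1
m13 = m10 OR m12 = 0 OR 1 = 1
m14 = m7 OR m13 = 1 OR 1 = 1
m15 = NOT m6 = NOT 0 = 1
m16 = m15 AND m8 = 1 AND 1 = 1
m17 = m13 OR m16 OR m5 = 1 OR 1 OR 0 = 1

m14 = 1, m17 = 1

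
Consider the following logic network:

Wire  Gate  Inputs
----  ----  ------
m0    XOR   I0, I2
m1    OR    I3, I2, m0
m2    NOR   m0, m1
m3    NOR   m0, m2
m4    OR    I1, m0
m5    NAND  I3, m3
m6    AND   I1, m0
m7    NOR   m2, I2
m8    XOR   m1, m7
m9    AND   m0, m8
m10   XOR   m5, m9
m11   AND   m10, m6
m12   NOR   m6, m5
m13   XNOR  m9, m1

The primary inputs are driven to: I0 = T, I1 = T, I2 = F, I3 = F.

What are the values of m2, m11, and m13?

m2 = F, m11 = T, m13 = F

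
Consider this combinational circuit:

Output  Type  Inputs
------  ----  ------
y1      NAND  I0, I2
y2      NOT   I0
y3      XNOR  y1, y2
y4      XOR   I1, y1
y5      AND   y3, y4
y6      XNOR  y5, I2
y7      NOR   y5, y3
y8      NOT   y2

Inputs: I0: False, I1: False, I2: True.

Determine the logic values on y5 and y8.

y5 = True; y8 = False

y1 = I0 NAND I2 = False NAND True = True
y2 = NOT I0 = NOT False = True
y3 = y1 XNOR y2 = True XNOR True = True
y4 = I1 XOR y1 = False XOR True = True
y5 = y3 AND y4 = True AND True = True
y8 = NOT y2 = NOT True = False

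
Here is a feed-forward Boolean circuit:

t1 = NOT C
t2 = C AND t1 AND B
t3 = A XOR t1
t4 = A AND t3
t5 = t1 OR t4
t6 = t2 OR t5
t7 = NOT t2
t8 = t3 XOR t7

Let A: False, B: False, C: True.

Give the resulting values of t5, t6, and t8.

t5 = False; t6 = False; t8 = True

t1 = NOT C = NOT True = False
t2 = C AND t1 AND B = True AND False AND False = False
t3 = A XOR t1 = False XOR False = False
t4 = A AND t3 = False AND False = False
t5 = t1 OR t4 = False OR False = False
t6 = t2 OR t5 = False OR False = False
t7 = NOT t2 = NOT False = True
t8 = t3 XOR t7 = False XOR True = True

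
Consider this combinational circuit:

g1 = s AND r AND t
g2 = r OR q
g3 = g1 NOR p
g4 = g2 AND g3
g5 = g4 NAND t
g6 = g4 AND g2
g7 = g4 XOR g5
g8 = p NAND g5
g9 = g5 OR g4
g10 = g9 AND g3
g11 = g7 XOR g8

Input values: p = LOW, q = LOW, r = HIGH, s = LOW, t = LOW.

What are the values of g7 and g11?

g7 = LOW, g11 = HIGH

g1 = s AND r AND t = LOW AND HIGH AND LOW = LOW
g2 = r OR q = HIGH OR LOW = HIGH
g3 = g1 NOR p = LOW NOR LOW = HIGH
g4 = g2 AND g3 = HIGH AND HIGH = HIGH
g5 = g4 NAND t = HIGH NAND LOW = HIGH
g7 = g4 XOR g5 = HIGH XOR HIGH = LOW
g8 = p NAND g5 = LOW NAND HIGH = HIGH
g11 = g7 XOR g8 = LOW XOR HIGH = HIGH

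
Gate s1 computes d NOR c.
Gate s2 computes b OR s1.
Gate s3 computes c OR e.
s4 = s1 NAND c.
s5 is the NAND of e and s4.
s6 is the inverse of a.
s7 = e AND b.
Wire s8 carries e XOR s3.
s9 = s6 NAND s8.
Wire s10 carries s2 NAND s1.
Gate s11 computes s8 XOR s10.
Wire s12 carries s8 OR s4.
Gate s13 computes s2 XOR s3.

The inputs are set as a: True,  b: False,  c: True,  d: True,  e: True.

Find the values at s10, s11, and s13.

s10 = True, s11 = True, s13 = True

s1 = d NOR c = True NOR True = False
s2 = b OR s1 = False OR False = False
s3 = c OR e = True OR True = True
s8 = e XOR s3 = True XOR True = False
s10 = s2 NAND s1 = False NAND False = True
s11 = s8 XOR s10 = False XOR True = True
s13 = s2 XOR s3 = False XOR True = True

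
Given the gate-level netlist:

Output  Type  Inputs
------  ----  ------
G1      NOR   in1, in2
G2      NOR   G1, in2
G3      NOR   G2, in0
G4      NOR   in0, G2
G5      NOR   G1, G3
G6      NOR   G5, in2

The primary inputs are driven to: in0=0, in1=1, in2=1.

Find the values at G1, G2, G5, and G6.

G1 = in1 NOR in2 = 1 NOR 1 = 0
G2 = G1 NOR in2 = 0 NOR 1 = 0
G3 = G2 NOR in0 = 0 NOR 0 = 1
G5 = G1 NOR G3 = 0 NOR 1 = 0
G6 = G5 NOR in2 = 0 NOR 1 = 0

G1 = 0  G2 = 0  G5 = 0  G6 = 0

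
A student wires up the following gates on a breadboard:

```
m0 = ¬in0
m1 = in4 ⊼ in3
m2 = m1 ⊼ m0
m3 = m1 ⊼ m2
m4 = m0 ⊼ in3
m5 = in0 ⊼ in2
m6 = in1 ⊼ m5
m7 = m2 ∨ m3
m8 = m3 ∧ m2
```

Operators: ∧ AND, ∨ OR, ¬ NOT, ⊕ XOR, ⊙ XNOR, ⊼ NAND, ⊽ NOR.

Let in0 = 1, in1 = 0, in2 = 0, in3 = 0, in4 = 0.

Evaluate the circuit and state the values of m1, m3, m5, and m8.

m0 = NOT in0 = NOT 1 = 0
m1 = in4 NAND in3 = 0 NAND 0 = 1
m2 = m1 NAND m0 = 1 NAND 0 = 1
m3 = m1 NAND m2 = 1 NAND 1 = 0
m5 = in0 NAND in2 = 1 NAND 0 = 1
m8 = m3 AND m2 = 0 AND 1 = 0

m1 = 1; m3 = 0; m5 = 1; m8 = 0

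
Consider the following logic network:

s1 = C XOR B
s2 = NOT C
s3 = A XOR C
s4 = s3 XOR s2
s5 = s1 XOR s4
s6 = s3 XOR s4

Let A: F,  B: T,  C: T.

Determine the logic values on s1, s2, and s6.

s1 = F  s2 = F  s6 = F

s1 = C XOR B = T XOR T = F
s2 = NOT C = NOT T = F
s3 = A XOR C = F XOR T = T
s4 = s3 XOR s2 = T XOR F = T
s6 = s3 XOR s4 = T XOR T = F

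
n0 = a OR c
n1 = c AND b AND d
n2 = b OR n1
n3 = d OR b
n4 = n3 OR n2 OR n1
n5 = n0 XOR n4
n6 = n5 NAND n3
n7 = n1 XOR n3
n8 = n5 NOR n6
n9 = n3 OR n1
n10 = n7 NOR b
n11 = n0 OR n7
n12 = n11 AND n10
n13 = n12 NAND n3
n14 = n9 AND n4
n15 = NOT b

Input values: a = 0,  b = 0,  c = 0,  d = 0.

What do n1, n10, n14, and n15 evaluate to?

n1 = c AND b AND d = 0 AND 0 AND 0 = 0
n2 = b OR n1 = 0 OR 0 = 0
n3 = d OR b = 0 OR 0 = 0
n4 = n3 OR n2 OR n1 = 0 OR 0 OR 0 = 0
n7 = n1 XOR n3 = 0 XOR 0 = 0
n9 = n3 OR n1 = 0 OR 0 = 0
n10 = n7 NOR b = 0 NOR 0 = 1
n14 = n9 AND n4 = 0 AND 0 = 0
n15 = NOT b = NOT 0 = 1

n1 = 0, n10 = 1, n14 = 0, n15 = 1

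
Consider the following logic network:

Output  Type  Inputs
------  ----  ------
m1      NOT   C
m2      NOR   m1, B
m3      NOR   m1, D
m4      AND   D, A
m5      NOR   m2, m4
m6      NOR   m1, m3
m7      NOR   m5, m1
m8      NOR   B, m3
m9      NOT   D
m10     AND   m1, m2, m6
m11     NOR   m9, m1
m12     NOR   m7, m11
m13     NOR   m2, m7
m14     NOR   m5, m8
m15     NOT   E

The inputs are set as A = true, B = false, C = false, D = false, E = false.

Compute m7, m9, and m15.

m7 = false, m9 = true, m15 = true

m1 = NOT C = NOT false = true
m2 = m1 NOR B = true NOR false = false
m4 = D AND A = false AND true = false
m5 = m2 NOR m4 = false NOR false = true
m7 = m5 NOR m1 = true NOR true = false
m9 = NOT D = NOT false = true
m15 = NOT E = NOT false = true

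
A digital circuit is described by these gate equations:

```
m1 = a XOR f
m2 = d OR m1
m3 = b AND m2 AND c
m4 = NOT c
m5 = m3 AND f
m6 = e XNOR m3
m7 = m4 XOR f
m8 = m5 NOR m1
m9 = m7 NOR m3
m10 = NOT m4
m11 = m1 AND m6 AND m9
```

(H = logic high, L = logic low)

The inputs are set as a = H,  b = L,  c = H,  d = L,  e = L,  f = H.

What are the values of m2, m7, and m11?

m1 = a XOR f = H XOR H = L
m2 = d OR m1 = L OR L = L
m3 = b AND m2 AND c = L AND L AND H = L
m4 = NOT c = NOT H = L
m6 = e XNOR m3 = L XNOR L = H
m7 = m4 XOR f = L XOR H = H
m9 = m7 NOR m3 = H NOR L = L
m11 = m1 AND m6 AND m9 = L AND H AND L = L

m2 = L  m7 = H  m11 = L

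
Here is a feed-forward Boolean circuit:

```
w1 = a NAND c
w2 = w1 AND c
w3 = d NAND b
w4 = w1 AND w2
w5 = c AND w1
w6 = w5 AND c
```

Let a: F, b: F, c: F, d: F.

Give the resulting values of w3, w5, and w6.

w1 = a NAND c = F NAND F = T
w3 = d NAND b = F NAND F = T
w5 = c AND w1 = F AND T = F
w6 = w5 AND c = F AND F = F

w3 = T  w5 = F  w6 = F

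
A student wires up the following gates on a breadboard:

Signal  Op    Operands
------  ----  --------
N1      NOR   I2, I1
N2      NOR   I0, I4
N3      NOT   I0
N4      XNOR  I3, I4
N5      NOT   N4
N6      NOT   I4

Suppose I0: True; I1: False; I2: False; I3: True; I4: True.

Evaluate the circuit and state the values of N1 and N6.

N1 = True; N6 = False

N1 = I2 NOR I1 = False NOR False = True
N6 = NOT I4 = NOT True = False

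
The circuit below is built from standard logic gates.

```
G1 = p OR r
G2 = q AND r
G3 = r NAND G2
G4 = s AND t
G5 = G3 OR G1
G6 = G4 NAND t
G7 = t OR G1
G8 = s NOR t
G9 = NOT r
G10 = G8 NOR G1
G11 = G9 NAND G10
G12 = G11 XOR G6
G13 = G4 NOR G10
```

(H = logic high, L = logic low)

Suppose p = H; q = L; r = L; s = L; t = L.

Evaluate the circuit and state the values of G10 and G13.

G10 = L  G13 = H

G1 = p OR r = H OR L = H
G4 = s AND t = L AND L = L
G8 = s NOR t = L NOR L = H
G10 = G8 NOR G1 = H NOR H = L
G13 = G4 NOR G10 = L NOR L = H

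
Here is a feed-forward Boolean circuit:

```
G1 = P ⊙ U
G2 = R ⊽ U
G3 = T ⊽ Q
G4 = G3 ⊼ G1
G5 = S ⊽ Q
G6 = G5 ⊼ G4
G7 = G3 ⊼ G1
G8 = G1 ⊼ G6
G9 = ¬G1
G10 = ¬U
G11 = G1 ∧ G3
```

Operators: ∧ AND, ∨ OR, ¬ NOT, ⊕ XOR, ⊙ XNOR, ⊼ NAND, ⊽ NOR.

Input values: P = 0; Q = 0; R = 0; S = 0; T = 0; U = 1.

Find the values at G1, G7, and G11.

G1 = P XNOR U = 0 XNOR 1 = 0
G3 = T NOR Q = 0 NOR 0 = 1
G7 = G3 NAND G1 = 1 NAND 0 = 1
G11 = G1 AND G3 = 0 AND 1 = 0

G1 = 0, G7 = 1, G11 = 0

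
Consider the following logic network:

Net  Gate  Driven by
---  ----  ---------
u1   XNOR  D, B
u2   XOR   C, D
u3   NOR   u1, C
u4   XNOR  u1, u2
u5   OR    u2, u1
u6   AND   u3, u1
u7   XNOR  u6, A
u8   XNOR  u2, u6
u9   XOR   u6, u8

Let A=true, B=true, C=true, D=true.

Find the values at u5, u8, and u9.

u1 = D XNOR B = true XNOR true = true
u2 = C XOR D = true XOR true = false
u3 = u1 NOR C = true NOR true = false
u5 = u2 OR u1 = false OR true = true
u6 = u3 AND u1 = false AND true = false
u8 = u2 XNOR u6 = false XNOR false = true
u9 = u6 XOR u8 = false XOR true = true

u5 = true, u8 = true, u9 = true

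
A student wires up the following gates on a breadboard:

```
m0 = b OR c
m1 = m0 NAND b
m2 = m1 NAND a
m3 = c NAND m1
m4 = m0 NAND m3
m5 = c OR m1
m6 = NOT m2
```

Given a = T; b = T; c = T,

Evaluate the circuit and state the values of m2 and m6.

m2 = T, m6 = F

m0 = b OR c = T OR T = T
m1 = m0 NAND b = T NAND T = F
m2 = m1 NAND a = F NAND T = T
m6 = NOT m2 = NOT T = F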